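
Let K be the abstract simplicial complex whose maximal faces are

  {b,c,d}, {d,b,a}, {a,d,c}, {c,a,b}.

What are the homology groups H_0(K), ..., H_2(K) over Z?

Order the vertices as a < b < c < d. Listing each simplex with vertices in this order, K has dimension 2 with simplices:

  0-simplices (4): a, b, c, d
  1-simplices (6): ab, ac, ad, bc, bd, cd
  2-simplices (4): abc, abd, acd, bcd

giving chain groups C_0 ≅ Z^4, C_1 ≅ Z^6, C_2 ≅ Z^4.

Boundary ∂_1: C_1 → C_0 maps an edge to its endpoints' difference, ∂[p,q] = q − p. For instance
  ∂bc = c − b.
This gives a 4×6 integer matrix of rank 3; reducing to Smith normal form yields diagonal entries (1,1,1).

∂_2: C_2 → C_1 sends each 2-simplex [p,q,r] to [q,r] − [p,r] + [p,q]. For instance
  ∂abd = bd − ad + ab,
  ∂bcd = cd − bd + bc.
The 6×4 boundary matrix has rank 3 and Smith normal form diag(1,1,1).

Now H_k = ker ∂_k / im ∂_{k+1}, so:

  H_0: rank C_0 − rank ∂_1 = 4 − 3 = 1, and the invariant factors of ∂_1 are all 1, so H_0 = Z.
  H_1: rank ker ∂_1 − rank ∂_2 = (6 − 3) − 3 = 0, and the invariant factors of ∂_2 are all 1, so H_1 = 0.
  H_2: rank ker ∂_2 − rank ∂_3 = (4 − 3) − 0 = 1, and there is no ∂_3, so H_2 = Z.

As a check, the Euler characteristic is 4 − 6 + 4 = 2, which agrees with 1 − 0 + 1 = 2.
(K is a triangulation of the 2-sphere S^2.)

H_0 ≅ Z,  H_1 = 0,  H_2 ≅ Z.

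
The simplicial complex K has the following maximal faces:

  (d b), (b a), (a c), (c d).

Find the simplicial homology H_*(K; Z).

H_0 = Z,  H_1 = Z.

Take the total order a < b < c < d on the vertex set. Then K (dimension 1) consists of the simplices:

  0-simplices (4): a, b, c, d
  1-simplices (4): ab, ac, bd, cd

so the chain groups are C_0 ≅ Z^4, C_1 ≅ Z^4.

∂_1: C_1 → C_0 is given by ∂[p,q] = [q] − [p]. For instance
  ∂cd = d − c.
The resulting 4×4 matrix has rank 3, and its Smith normal form has invariant factors (1,1,1).

From H_k ≅ ker(∂_k) / im(∂_{k+1}) we obtain:

  H_0: rank C_0 − rank ∂_1 = 4 − 3 = 1, and the invariant factors of ∂_1 are all 1, so H_0 ≅ Z.
  H_1: rank ker ∂_1 − rank ∂_2 = (4 − 3) − 0 = 1, and there is no ∂_2, so H_1 ≅ Z.

As a check, the Euler characteristic is 4 − 4 = 0, which agrees with 1 − 1 = 0.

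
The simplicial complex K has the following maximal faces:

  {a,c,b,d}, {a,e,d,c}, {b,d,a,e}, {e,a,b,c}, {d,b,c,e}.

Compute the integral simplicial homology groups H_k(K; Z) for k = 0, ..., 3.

Take the total order a < b < c < d < e on the vertex set. Then K (dimension 3) consists of the simplices:

  0-simplices (5): a, b, c, d, e
  1-simplices (10): ab, ac, ad, ae, bc, bd, be, cd, ce, de
  2-simplices (10): abc, abd, abe, acd, ace, ade, bcd, bce, bde, cde
  3-simplices (5): abcd, abce, abde, acde, bcde

giving chain groups C_0 ≅ Z^5, C_1 ≅ Z^10, C_2 ≅ Z^10, C_3 ≅ Z^5.

The boundary map ∂_1: C_1 → C_0 is given by ∂[p,q] = [q] − [p]. For instance
  ∂bd = d − b.
The resulting 5×10 matrix has rank 4, and its Smith normal form has invariant factors (1,1,1,1).

The boundary map ∂_2: C_2 → C_1 maps a triangle to the signed sum of its edges. For instance
  ∂bce = ce − be + bc,
  ∂ade = de − ae + ad.
The resulting 10×10 matrix has rank 6, and its Smith normal form has invariant factors (1,1,1,1,1,1).

The boundary map ∂_3: C_3 → C_2 sends each 3-simplex σ to the alternating sum Σ_i (−1)^i (σ with its i-th vertex removed). For instance
  ∂bcde = cde − bde + bce − bcd,
  ∂abce = bce − ace + abe − abc.
As a 10×5 matrix over Z this has rank 4, with invariant factors (1,1,1,1).

From H_k ≅ ker(∂_k) / im(∂_{k+1}) we obtain:

  H_0: rank C_0 − rank ∂_1 = 5 − 4 = 1, and the invariant factors of ∂_1 are all 1, so H_0 ≅ Z.
  H_1: rank ker ∂_1 − rank ∂_2 = (10 − 4) − 6 = 0, and the invariant factors of ∂_2 are all 1, so H_1 ≅ 0.
  H_2: rank ker ∂_2 − rank ∂_3 = (10 − 6) − 4 = 0, and the invariant factors of ∂_3 are all 1, so H_2 ≅ 0.
  H_3: rank ker ∂_3 − rank ∂_4 = (5 − 4) − 0 = 1, and there is no ∂_4, so H_3 ≅ Z.

(K is a triangulation of the 3-sphere S^3.)

H_0 = Z,  H_1 = 0,  H_2 = 0,  H_3 = Z.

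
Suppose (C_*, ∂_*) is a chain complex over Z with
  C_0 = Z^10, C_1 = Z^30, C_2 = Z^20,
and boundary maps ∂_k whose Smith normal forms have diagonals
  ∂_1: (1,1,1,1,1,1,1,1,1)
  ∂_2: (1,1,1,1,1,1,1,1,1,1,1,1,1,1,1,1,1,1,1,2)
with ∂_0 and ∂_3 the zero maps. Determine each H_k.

H_0: b_0 = 10 − 0 − 9 = 1; torsion from ∂_1 factors > 1: none. So H_0 = Z.
H_1: b_1 = 30 − 9 − 20 = 1; torsion from ∂_2 factors > 1: [2]. So H_1 = Z ⊕ Z/2.
H_2: b_2 = 20 − 20 − 0 = 0; torsion from ∂_3 factors > 1: none. So H_2 = 0.

H_0 = Z,  H_1 = Z ⊕ Z/2,  H_2 = 0.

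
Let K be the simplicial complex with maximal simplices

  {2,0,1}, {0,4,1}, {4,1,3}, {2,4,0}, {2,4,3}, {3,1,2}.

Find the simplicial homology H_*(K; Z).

H_0 = Z,  H_1 = 0,  H_2 = Z.

K has 5 vertices, 9 edges, 6 triangles.
rank ∂_0 = 0, rank ∂_1 = 4 ⇒ b_0 = 5 − 0 − 4 = 1; all invariant factors of ∂_1 are 1 so no torsion. So H_0 = Z.
rank ∂_1 = 4, rank ∂_2 = 5 ⇒ b_1 = 9 − 4 − 5 = 0; all invariant factors of ∂_2 are 1 so no torsion. So H_1 = 0.
rank ∂_2 = 5, rank ∂_3 = 0 ⇒ b_2 = 6 − 5 − 0 = 1. So H_2 = Z.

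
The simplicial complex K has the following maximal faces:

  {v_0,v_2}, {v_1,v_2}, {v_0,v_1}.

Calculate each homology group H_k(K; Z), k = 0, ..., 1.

We work with the vertex ordering v_0 < v_1 < v_2. The simplices of K, each written with vertices in increasing order, are:

  0-simplices (3): [v_0], [v_1], [v_2]
  1-simplices (3): [v_0,v_1], [v_0,v_2], [v_1,v_2]

giving chain groups C_0 ≅ Z^3, C_1 ≅ Z^3.

∂_1: C_1 → C_0 maps an edge to its endpoints' difference, ∂[p,q] = q − p. For instance
  ∂[v_0,v_2] = [v_2] − [v_0].
This gives a 3×3 integer matrix of rank 2; reducing to Smith normal form yields diagonal entries (1,1).

From H_k ≅ ker(∂_k) / im(∂_{k+1}) we obtain:

  H_0: rank C_0 − rank ∂_1 = 3 − 2 = 1, and the invariant factors of ∂_1 are all 1, so H_0 = Z.
  H_1: rank ker ∂_1 − rank ∂_2 = (3 − 2) − 0 = 1, and there is no ∂_2, so H_1 = Z.

As a check, the Euler characteristic is 3 − 3 = 0, which agrees with 1 − 1 = 0.
(K is a triangulation of the circle S^1.)

H_0 = Z,  H_1 = Z.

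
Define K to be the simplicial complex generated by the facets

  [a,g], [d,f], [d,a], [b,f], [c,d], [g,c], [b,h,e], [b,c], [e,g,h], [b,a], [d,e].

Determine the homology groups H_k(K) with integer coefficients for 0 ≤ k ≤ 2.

H_0 = Z,  H_1 = Z^5,  H_2 = 0.

Fix the vertex order a < b < c < d < e < f < g < h and write every simplex with vertices in increasing order. Then dim K = 2 and the simplices of K are:

  0-simplices (8): a, b, c, d, e, f, g, h
  1-simplices (14): ab, ad, ag, bc, be, bf, bh, cd, cg, de, df, eg, eh, gh
  2-simplices (2): beh, egh

giving chain groups C_0 ≅ Z^8, C_1 ≅ Z^14, C_2 ≅ Z^2.

∂_1: C_1 → C_0 maps an edge to its endpoints' difference, ∂[p,q] = q − p. For instance
  ∂be = e − b.
As a 8×14 matrix over Z this has rank 7, with invariant factors (1,1,1,1,1,1,1).

Boundary ∂_2: C_2 → C_1 acts by ∂[p,q,r] = [q,r] − [p,r] + [p,q]. For instance
  ∂beh = eh − bh + be,
  ∂egh = gh − eh + eg.
The resulting 14×2 matrix has rank 2, and its Smith normal form has invariant factors (1,1).

From H_k ≅ ker(∂_k) / im(∂_{k+1}) we obtain:

  H_0: rank C_0 − rank ∂_1 = 8 − 7 = 1, and the invariant factors of ∂_1 are all 1, so H_0 = Z.
  H_1: rank ker ∂_1 − rank ∂_2 = (14 − 7) − 2 = 5, and the invariant factors of ∂_2 are all 1, so H_1 = Z^5.
  H_2: rank ker ∂_2 − rank ∂_3 = (2 − 2) − 0 = 0, and there is no ∂_3, so H_2 = 0.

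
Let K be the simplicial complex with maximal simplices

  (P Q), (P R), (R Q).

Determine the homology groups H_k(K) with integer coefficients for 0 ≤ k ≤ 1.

H_0 ≅ Z,  H_1 ≅ Z.

Order the vertices as P < Q < R. Listing each simplex with vertices in this order, K has dimension 1 with simplices:

  0-simplices (3): P, Q, R
  1-simplices (3): PQ, PR, QR

Hence C_0 ≅ Z^3, C_1 ≅ Z^3.

Boundary ∂_1: C_1 → C_0 is given by ∂[p,q] = [q] − [p]. For instance
  ∂PQ = Q − P.
This gives a 3×3 integer matrix of rank 2; reducing to Smith normal form yields diagonal entries (1,1).

Now H_k = ker ∂_k / im ∂_{k+1}, so:

  H_0: rank C_0 − rank ∂_1 = 3 − 2 = 1, and the invariant factors of ∂_1 are all 1, so H_0 = Z.
  H_1: rank ker ∂_1 − rank ∂_2 = (3 − 2) − 0 = 1, and there is no ∂_2, so H_1 = Z.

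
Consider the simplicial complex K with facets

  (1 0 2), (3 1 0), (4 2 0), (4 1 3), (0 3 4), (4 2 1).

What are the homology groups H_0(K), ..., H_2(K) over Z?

H_0 = Z,  H_1 = 0,  H_2 = Z.

K has 5 vertices, 9 edges, 6 triangles.
rank ∂_0 = 0, rank ∂_1 = 4 ⇒ b_0 = 5 − 0 − 4 = 1; all invariant factors of ∂_1 are 1 so no torsion. So H_0 = Z.
rank ∂_1 = 4, rank ∂_2 = 5 ⇒ b_1 = 9 − 4 − 5 = 0; all invariant factors of ∂_2 are 1 so no torsion. So H_1 = 0.
rank ∂_2 = 5, rank ∂_3 = 0 ⇒ b_2 = 6 − 5 − 0 = 1. So H_2 = Z.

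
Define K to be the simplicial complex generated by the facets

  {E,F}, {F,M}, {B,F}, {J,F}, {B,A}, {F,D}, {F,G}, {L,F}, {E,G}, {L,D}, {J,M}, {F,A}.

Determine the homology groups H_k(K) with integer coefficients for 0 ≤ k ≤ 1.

H_0 ≅ Z,  H_1 ≅ Z^4.

We work with the vertex ordering A < B < D < E < F < G < J < L < M. The simplices of K, each written with vertices in increasing order, are:

  0-simplices (9): A, B, D, E, F, G, J, L, M
  1-simplices (12): AB, AF, BF, DF, DL, EF, EG, FG, FJ, FL, FM, JM

Hence C_0 ≅ Z^9, C_1 ≅ Z^12.

Boundary ∂_1: C_1 → C_0 is given by ∂[p,q] = [q] − [p].
The 9×12 boundary matrix has rank 8 and Smith normal form diag(1,1,1,1,1,1,1,1).

Computing H_k = (kernel of ∂_k) / (image of ∂_{k+1}):

  H_0: rank C_0 − rank ∂_1 = 9 − 8 = 1, and the invariant factors of ∂_1 are all 1, so H_0 = Z.
  H_1: rank ker ∂_1 − rank ∂_2 = (12 − 8) − 0 = 4, and there is no ∂_2, so H_1 = Z^4.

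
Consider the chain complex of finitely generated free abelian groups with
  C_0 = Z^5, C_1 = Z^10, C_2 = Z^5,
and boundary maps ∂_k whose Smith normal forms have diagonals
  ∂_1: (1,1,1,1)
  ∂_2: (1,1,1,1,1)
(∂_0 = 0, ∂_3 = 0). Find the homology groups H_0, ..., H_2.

H_0 ≅ Z,  H_1 ≅ Z,  H_2 = 0.

H_0: b_0 = 5 − 0 − 4 = 1; torsion from ∂_1 factors > 1: none. So H_0 ≅ Z.
H_1: b_1 = 10 − 4 − 5 = 1; torsion from ∂_2 factors > 1: none. So H_1 ≅ Z.
H_2: b_2 = 5 − 5 − 0 = 0; torsion from ∂_3 factors > 1: none. So H_2 ≅ 0.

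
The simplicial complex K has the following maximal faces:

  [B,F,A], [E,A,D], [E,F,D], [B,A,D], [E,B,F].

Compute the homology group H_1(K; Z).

Order the vertices as A < B < D < E < F. Listing each simplex with vertices in this order, K has dimension 2 with simplices:

  0-simplices (5): A, B, D, E, F
  1-simplices (10): AB, AD, AE, AF, BD, BE, BF, DE, DF, EF
  2-simplices (5): ABD, ABF, ADE, BEF, DEF

so the chain groups are C_0 ≅ Z^5, C_1 ≅ Z^10, C_2 ≅ Z^5.

Boundary ∂_1: C_1 → C_0 maps an edge to its endpoints' difference, ∂[p,q] = q − p.
The resulting 5×10 matrix has rank 4, and its Smith normal form has invariant factors (1,1,1,1).

The boundary map ∂_2: C_2 → C_1 maps a triangle to the signed sum of its edges. For instance
  ∂ABD = BD − AD + AB,
  ∂ABF = BF − AF + AB.
The resulting 10×5 matrix has rank 5, and its Smith normal form has invariant factors (1,1,1,1,1).

Computing H_k = (kernel of ∂_k) / (image of ∂_{k+1}):

  H_1: rank ker ∂_1 − rank ∂_2 = (10 − 4) − 5 = 1, and the invariant factors of ∂_2 are all 1, so H_1 = Z.

H_1 ≅ Z.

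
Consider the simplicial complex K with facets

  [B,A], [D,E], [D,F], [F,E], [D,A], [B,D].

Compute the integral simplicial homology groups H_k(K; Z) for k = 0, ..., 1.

Take the total order A < B < D < E < F on the vertex set. Then K (dimension 1) consists of the simplices:

  0-simplices (5): A, B, D, E, F
  1-simplices (6): AB, AD, BD, DE, DF, EF

giving chain groups C_0 ≅ Z^5, C_1 ≅ Z^6.

The boundary map ∂_1: C_1 → C_0 is given by ∂[p,q] = [q] − [p]. For instance
  ∂DE = E − D.
This gives a 5×6 integer matrix of rank 4; reducing to Smith normal form yields diagonal entries (1,1,1,1).

Computing H_k = (kernel of ∂_k) / (image of ∂_{k+1}):

  H_0: rank C_0 − rank ∂_1 = 5 − 4 = 1, and the invariant factors of ∂_1 are all 1, so H_0 = Z.
  H_1: rank ker ∂_1 − rank ∂_2 = (6 − 4) − 0 = 2, and there is no ∂_2, so H_1 = Z^2.

As a check, the Euler characteristic is 5 − 6 = -1, which agrees with 1 − 2 = -1.

H_0 = Z,  H_1 = Z^2.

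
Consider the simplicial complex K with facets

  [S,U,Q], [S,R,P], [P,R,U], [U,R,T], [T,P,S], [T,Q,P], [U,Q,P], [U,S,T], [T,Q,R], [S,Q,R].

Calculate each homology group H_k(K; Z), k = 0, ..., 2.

We work with the vertex ordering P < Q < R < S < T < U. The simplices of K, each written with vertices in increasing order, are:

  0-simplices (6): P, Q, R, S, T, U
  1-simplices (15): PQ, PR, PS, PT, PU, QR, QS, QT, QU, RS, RT, RU, ST, SU, TU
  2-simplices (10): PQT, PQU, PRS, PRU, PST, QRS, QRT, QSU, RTU, STU

Hence C_0 ≅ Z^6, C_1 ≅ Z^15, C_2 ≅ Z^10.

Boundary ∂_1: C_1 → C_0 maps an edge to its endpoints' difference, ∂[p,q] = q − p.
This gives a 6×15 integer matrix of rank 5; reducing to Smith normal form yields diagonal entries (1,1,1,1,1).

∂_2: C_2 → C_1 sends each 2-simplex [p,q,r] to [q,r] − [p,r] + [p,q]. For instance
  ∂PST = ST − PT + PS,
  ∂PQU = QU − PU + PQ.
The resulting 15×10 matrix has rank 10, and its Smith normal form has invariant factors (1,1,1,1,1,1,1,1,1,2).

From H_k ≅ ker(∂_k) / im(∂_{k+1}) we obtain:

  H_0: rank C_0 − rank ∂_1 = 6 − 5 = 1, and the invariant factors of ∂_1 are all 1, so H_0 = Z.
  H_1: rank ker ∂_1 − rank ∂_2 = (15 − 5) − 10 = 0, and ∂_2 has invariant factor 2 > 1, so H_1 = Z/2Z.
  H_2: rank ker ∂_2 − rank ∂_3 = (10 − 10) − 0 = 0, and there is no ∂_3, so H_2 = 0.

(K is a triangulation of the real projective plane RP^2.)

H_0 = Z,  H_1 = Z/2Z,  H_2 = 0.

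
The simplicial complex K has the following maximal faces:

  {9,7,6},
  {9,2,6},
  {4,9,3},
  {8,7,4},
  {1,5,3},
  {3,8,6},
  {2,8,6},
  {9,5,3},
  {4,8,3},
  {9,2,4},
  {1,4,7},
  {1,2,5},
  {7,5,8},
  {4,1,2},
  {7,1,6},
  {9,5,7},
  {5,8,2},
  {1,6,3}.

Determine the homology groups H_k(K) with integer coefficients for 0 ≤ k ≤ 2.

H_0 ≅ Z,  H_1 ≅ Z^2,  H_2 ≅ Z.

K has 9 vertices, 27 edges, 18 triangles.
rank ∂_0 = 0, rank ∂_1 = 8 ⇒ b_0 = 9 − 0 − 8 = 1; all invariant factors of ∂_1 are 1 so no torsion. So H_0 = Z.
rank ∂_1 = 8, rank ∂_2 = 17 ⇒ b_1 = 27 − 8 − 17 = 2; all invariant factors of ∂_2 are 1 so no torsion. So H_1 = Z^2.
rank ∂_2 = 17, rank ∂_3 = 0 ⇒ b_2 = 18 − 17 − 0 = 1. So H_2 = Z.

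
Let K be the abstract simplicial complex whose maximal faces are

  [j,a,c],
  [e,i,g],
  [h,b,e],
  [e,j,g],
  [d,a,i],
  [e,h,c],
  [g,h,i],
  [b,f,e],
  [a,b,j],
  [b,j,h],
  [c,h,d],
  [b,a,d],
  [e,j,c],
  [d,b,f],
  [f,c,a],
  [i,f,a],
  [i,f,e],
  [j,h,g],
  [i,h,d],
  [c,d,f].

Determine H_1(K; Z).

Order the vertices as a < b < c < d < e < f < g < h < i < j. Listing each simplex with vertices in this order, K has dimension 2 with simplices:

  0-simplices (10): a, b, c, d, e, f, g, h, i, j
  1-simplices (30): ab, ac, ad, af, ai, aj, bd, be, bf, bh, bj, cd, ce, cf, ch, cj, df, dh, di, ef, eg, eh, ei, ej, fi, gh, gi, gj, hi, hj
  2-simplices (20): abd, abj, acf, acj, adi, afi, bdf, bef, beh, bhj, cdf, cdh, ceh, cej, dhi, efi, egi, egj, ghi, ghj

giving chain groups C_0 ≅ Z^10, C_1 ≅ Z^30, C_2 ≅ Z^20.

∂_1: C_1 → C_0 is given by ∂[p,q] = [q] − [p]. For instance
  ∂aj = j − a.
The 10×30 boundary matrix has rank 9 and Smith normal form diag(1,1,1,1,1,1,1,1,1).

Boundary ∂_2: C_2 → C_1 sends each 2-simplex [p,q,r] to [q,r] − [p,r] + [p,q]. For instance
  ∂afi = fi − ai + af,
  ∂acf = cf − af + ac.
This gives a 30×20 integer matrix of rank 20; reducing to Smith normal form yields diagonal entries (1,1,1,1,1,1,1,1,1,1,1,1,1,1,1,1,1,1,1,2).

Now H_k = ker ∂_k / im ∂_{k+1}, so:

  H_1: rank ker ∂_1 − rank ∂_2 = (30 − 9) − 20 = 1, and ∂_2 has invariant factor 2 > 1, so H_1 ≅ Z × Z/2.

H_1 = Z × Z/2.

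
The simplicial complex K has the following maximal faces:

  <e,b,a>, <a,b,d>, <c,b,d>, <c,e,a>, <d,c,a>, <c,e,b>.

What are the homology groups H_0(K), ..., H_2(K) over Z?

H_0 = Z,  H_1 = 0,  H_2 = Z.

Order the vertices as a < b < c < d < e. Listing each simplex with vertices in this order, K has dimension 2 with simplices:

  0-simplices (5): a, b, c, d, e
  1-simplices (9): ab, ac, ad, ae, bc, bd, be, cd, ce
  2-simplices (6): abd, abe, acd, ace, bcd, bce

giving chain groups C_0 ≅ Z^5, C_1 ≅ Z^9, C_2 ≅ Z^6.

The boundary map ∂_1: C_1 → C_0 maps an edge to its endpoints' difference, ∂[p,q] = q − p.
The resulting 5×9 matrix has rank 4, and its Smith normal form has invariant factors (1,1,1,1).

Boundary ∂_2: C_2 → C_1 maps a triangle to the signed sum of its edges. For instance
  ∂acd = cd − ad + ac,
  ∂bcd = cd − bd + bc.
The 9×6 boundary matrix has rank 5 and Smith normal form diag(1,1,1,1,1).

Computing H_k = (kernel of ∂_k) / (image of ∂_{k+1}):

  H_0: rank C_0 − rank ∂_1 = 5 − 4 = 1, and the invariant factors of ∂_1 are all 1, so H_0 ≅ Z.
  H_1: rank ker ∂_1 − rank ∂_2 = (9 − 4) − 5 = 0, and the invariant factors of ∂_2 are all 1, so H_1 ≅ 0.
  H_2: rank ker ∂_2 − rank ∂_3 = (6 − 5) − 0 = 1, and there is no ∂_3, so H_2 ≅ Z.

As a check, the Euler characteristic is 5 − 9 + 6 = 2, which agrees with 1 − 0 + 1 = 2.
(K is a triangulation of the 2-sphere S^2.)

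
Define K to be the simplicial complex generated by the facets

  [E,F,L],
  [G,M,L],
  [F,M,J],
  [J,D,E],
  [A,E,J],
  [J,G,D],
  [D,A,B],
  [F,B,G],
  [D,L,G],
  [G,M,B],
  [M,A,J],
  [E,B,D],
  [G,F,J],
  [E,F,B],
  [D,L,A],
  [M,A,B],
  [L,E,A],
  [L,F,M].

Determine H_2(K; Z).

H_2 = 0.

We work with the vertex ordering A < B < D < E < F < G < J < L < M. The simplices of K, each written with vertices in increasing order, are:

  0-simplices (9): A, B, D, E, F, G, J, L, M
  1-simplices (27): AB, AD, AE, AJ, AL, AM, BD, BE, BF, BG, BM, DE, DG, DJ, DL, EF, EJ, EL, FG, FJ, FL, FM, GJ, GL, GM, JM, LM
  2-simplices (18): ABD, ABM, ADL, AEJ, AEL, AJM, BDE, BEF, BFG, BGM, DEJ, DGJ, DGL, EFL, FGJ, FJM, FLM, GLM

so the chain groups are C_0 ≅ Z^9, C_1 ≅ Z^27, C_2 ≅ Z^18.

The boundary map ∂_1: C_1 → C_0 maps an edge to its endpoints' difference, ∂[p,q] = q − p. For instance
  ∂GJ = J − G.
The 9×27 boundary matrix has rank 8 and Smith normal form diag(1,1,1,1,1,1,1,1).

Boundary ∂_2: C_2 → C_1 maps a triangle to the signed sum of its edges. For instance
  ∂ABM = BM − AM + AB,
  ∂BGM = GM − BM + BG.
The resulting 27×18 matrix has rank 18, and its Smith normal form has invariant factors (1,1,1,1,1,1,1,1,1,1,1,1,1,1,1,1,1,2).

Computing H_k = (kernel of ∂_k) / (image of ∂_{k+1}):

  H_2: rank ker ∂_2 − rank ∂_3 = (18 − 18) − 0 = 0, and there is no ∂_3, so H_2 ≅ 0.

(K is a triangulation of the Klein bottle.)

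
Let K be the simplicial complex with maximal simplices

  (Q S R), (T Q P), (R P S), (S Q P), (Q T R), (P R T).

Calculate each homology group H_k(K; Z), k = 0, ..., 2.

K has 5 vertices, 9 edges, 6 triangles.
rank ∂_0 = 0, rank ∂_1 = 4 ⇒ b_0 = 5 − 0 − 4 = 1; all invariant factors of ∂_1 are 1 so no torsion. So H_0 ≅ Z.
rank ∂_1 = 4, rank ∂_2 = 5 ⇒ b_1 = 9 − 4 − 5 = 0; all invariant factors of ∂_2 are 1 so no torsion. So H_1 ≅ 0.
rank ∂_2 = 5, rank ∂_3 = 0 ⇒ b_2 = 6 − 5 − 0 = 1. So H_2 ≅ Z.

H_0 = Z,  H_1 = 0,  H_2 = Z.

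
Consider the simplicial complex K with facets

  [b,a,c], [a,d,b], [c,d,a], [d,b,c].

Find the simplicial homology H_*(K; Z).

We work with the vertex ordering a < b < c < d. The simplices of K, each written with vertices in increasing order, are:

  0-simplices (4): a, b, c, d
  1-simplices (6): ab, ac, ad, bc, bd, cd
  2-simplices (4): abc, abd, acd, bcd

Hence C_0 ≅ Z^4, C_1 ≅ Z^6, C_2 ≅ Z^4.

Boundary ∂_1: C_1 → C_0 sends each edge [p,q] (with p < q) to q − p. For instance
  ∂cd = d − c.
This gives a 4×6 integer matrix of rank 3; reducing to Smith normal form yields diagonal entries (1,1,1).

∂_2: C_2 → C_1 maps a triangle to the signed sum of its edges. For instance
  ∂acd = cd − ad + ac,
  ∂bcd = cd − bd + bc.
This gives a 6×4 integer matrix of rank 3; reducing to Smith normal form yields diagonal entries (1,1,1).

From H_k ≅ ker(∂_k) / im(∂_{k+1}) we obtain:

  H_0: rank C_0 − rank ∂_1 = 4 − 3 = 1, and the invariant factors of ∂_1 are all 1, so H_0 ≅ Z.
  H_1: rank ker ∂_1 − rank ∂_2 = (6 − 3) − 3 = 0, and the invariant factors of ∂_2 are all 1, so H_1 ≅ 0.
  H_2: rank ker ∂_2 − rank ∂_3 = (4 − 3) − 0 = 1, and there is no ∂_3, so H_2 ≅ Z.

As a check, the Euler characteristic is 4 − 6 + 4 = 2, which agrees with 1 − 0 + 1 = 2.
(K is a triangulation of the 2-sphere S^2.)

H_0 = Z,  H_1 = 0,  H_2 = Z.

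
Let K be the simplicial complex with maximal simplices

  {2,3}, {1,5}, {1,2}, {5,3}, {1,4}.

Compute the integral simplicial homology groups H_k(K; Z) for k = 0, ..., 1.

H_0 = Z,  H_1 = Z.

K has 5 vertices, 5 edges.
rank ∂_0 = 0, rank ∂_1 = 4 ⇒ b_0 = 5 − 0 − 4 = 1; all invariant factors of ∂_1 are 1 so no torsion. So H_0 ≅ Z.
rank ∂_1 = 4, rank ∂_2 = 0 ⇒ b_1 = 5 − 4 − 0 = 1. So H_1 ≅ Z.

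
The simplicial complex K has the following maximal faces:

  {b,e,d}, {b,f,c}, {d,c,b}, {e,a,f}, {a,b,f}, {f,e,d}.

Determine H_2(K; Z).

Order the vertices as a < b < c < d < e < f. Listing each simplex with vertices in this order, K has dimension 2 with simplices:

  0-simplices (6): a, b, c, d, e, f
  1-simplices (12): ab, ae, af, bc, bd, be, bf, cd, cf, de, df, ef
  2-simplices (6): abf, aef, bcd, bcf, bde, def

giving chain groups C_0 ≅ Z^6, C_1 ≅ Z^12, C_2 ≅ Z^6.

∂_1: C_1 → C_0 maps an edge to its endpoints' difference, ∂[p,q] = q − p.
This gives a 6×12 integer matrix of rank 5; reducing to Smith normal form yields diagonal entries (1,1,1,1,1).

∂_2: C_2 → C_1 maps a triangle to the signed sum of its edges. For instance
  ∂bcd = cd − bd + bc,
  ∂aef = ef − af + ae.
The resulting 12×6 matrix has rank 6, and its Smith normal form has invariant factors (1,1,1,1,1,1).

Reading off H_k = ker ∂_k / im ∂_{k+1}:

  H_2: rank ker ∂_2 − rank ∂_3 = (6 − 6) − 0 = 0, and there is no ∂_3, so H_2 ≅ 0.

H_2 = 0.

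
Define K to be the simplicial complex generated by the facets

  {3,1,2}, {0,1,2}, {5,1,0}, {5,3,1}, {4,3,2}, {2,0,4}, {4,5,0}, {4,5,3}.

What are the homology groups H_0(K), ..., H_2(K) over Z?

K has 6 vertices, 12 edges, 8 triangles.
rank ∂_0 = 0, rank ∂_1 = 5 ⇒ b_0 = 6 − 0 − 5 = 1; all invariant factors of ∂_1 are 1 so no torsion. So H_0 = Z.
rank ∂_1 = 5, rank ∂_2 = 7 ⇒ b_1 = 12 − 5 − 7 = 0; all invariant factors of ∂_2 are 1 so no torsion. So H_1 = 0.
rank ∂_2 = 7, rank ∂_3 = 0 ⇒ b_2 = 8 − 7 − 0 = 1. So H_2 = Z.

H_0 ≅ Z,  H_1 = 0,  H_2 ≅ Z.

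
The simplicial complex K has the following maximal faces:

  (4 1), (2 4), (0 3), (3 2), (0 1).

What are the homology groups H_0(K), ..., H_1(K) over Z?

Fix the vertex order 0 < 1 < 2 < 3 < 4 and write every simplex with vertices in increasing order. Then dim K = 1 and the simplices of K are:

  0-simplices (5): [0], [1], [2], [3], [4]
  1-simplices (5): [0,1], [0,3], [1,4], [2,3], [2,4]

giving chain groups C_0 ≅ Z^5, C_1 ≅ Z^5.

Boundary ∂_1: C_1 → C_0 is given by ∂[p,q] = [q] − [p].
The resulting 5×5 matrix has rank 4, and its Smith normal form has invariant factors (1,1,1,1).

Reading off H_k = ker ∂_k / im ∂_{k+1}:

  H_0: rank C_0 − rank ∂_1 = 5 − 4 = 1, and the invariant factors of ∂_1 are all 1, so H_0 ≅ Z.
  H_1: rank ker ∂_1 − rank ∂_2 = (5 − 4) − 0 = 1, and there is no ∂_2, so H_1 ≅ Z.

As a check, the Euler characteristic is 5 − 5 = 0, which agrees with 1 − 1 = 0.
(K is a triangulation of the circle S^1.)

H_0 = Z,  H_1 = Z.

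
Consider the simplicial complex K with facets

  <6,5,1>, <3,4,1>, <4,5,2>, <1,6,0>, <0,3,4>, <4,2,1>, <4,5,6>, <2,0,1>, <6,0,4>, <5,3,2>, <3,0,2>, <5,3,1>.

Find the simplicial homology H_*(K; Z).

We work with the vertex ordering 0 < 1 < 2 < 3 < 4 < 5 < 6. The simplices of K, each written with vertices in increasing order, are:

  0-simplices (7): [0], [1], [2], [3], [4], [5], [6]
  1-simplices (18): [0,1], [0,2], [0,3], [0,4], [0,6], [1,2], [1,3], [1,4], [1,5], [1,6], [2,3], [2,4], [2,5], [3,4], [3,5], [4,5], [4,6], [5,6]
  2-simplices (12): [0,1,2], [0,1,6], [0,2,3], [0,3,4], [0,4,6], [1,2,4], [1,3,4], [1,3,5], [1,5,6], [2,3,5], [2,4,5], [4,5,6]

giving chain groups C_0 ≅ Z^7, C_1 ≅ Z^18, C_2 ≅ Z^12.

∂_1: C_1 → C_0 maps an edge to its endpoints' difference, ∂[p,q] = q − p.
As a 7×18 matrix over Z this has rank 6, with invariant factors (1,1,1,1,1,1).

Boundary ∂_2: C_2 → C_1 maps a triangle to the signed sum of its edges. For instance
  ∂[1,5,6] = [5,6] − [1,6] + [1,5],
  ∂[0,3,4] = [3,4] − [0,4] + [0,3].
As a 18×12 matrix over Z this has rank 12, with invariant factors (1,1,1,1,1,1,1,1,1,1,1,2).

Reading off H_k = ker ∂_k / im ∂_{k+1}:

  H_0: rank C_0 − rank ∂_1 = 7 − 6 = 1, and the invariant factors of ∂_1 are all 1, so H_0 = Z.
  H_1: rank ker ∂_1 − rank ∂_2 = (18 − 6) − 12 = 0, and ∂_2 has invariant factor 2 > 1, so H_1 = Z/2.
  H_2: rank ker ∂_2 − rank ∂_3 = (12 − 12) − 0 = 0, and there is no ∂_3, so H_2 = 0.

As a check, the Euler characteristic is 7 − 18 + 12 = 1, which agrees with 1 − 0 + 0 = 1.
(K is a triangulation of the real projective plane RP^2.)

H_0 = Z,  H_1 = Z/2,  H_2 = 0.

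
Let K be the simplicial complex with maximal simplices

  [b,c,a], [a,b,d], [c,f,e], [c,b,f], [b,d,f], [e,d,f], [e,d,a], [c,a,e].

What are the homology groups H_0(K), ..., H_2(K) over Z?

H_0 = Z,  H_1 = 0,  H_2 = Z.

Order the vertices as a < b < c < d < e < f. Listing each simplex with vertices in this order, K has dimension 2 with simplices:

  0-simplices (6): a, b, c, d, e, f
  1-simplices (12): ab, ac, ad, ae, bc, bd, bf, ce, cf, de, df, ef
  2-simplices (8): abc, abd, ace, ade, bcf, bdf, cef, def

Hence C_0 ≅ Z^6, C_1 ≅ Z^12, C_2 ≅ Z^8.

Boundary ∂_1: C_1 → C_0 is given by ∂[p,q] = [q] − [p].
This gives a 6×12 integer matrix of rank 5; reducing to Smith normal form yields diagonal entries (1,1,1,1,1).

∂_2: C_2 → C_1 maps a triangle to the signed sum of its edges. For instance
  ∂bcf = cf − bf + bc,
  ∂ade = de − ae + ad.
The resulting 12×8 matrix has rank 7, and its Smith normal form has invariant factors (1,1,1,1,1,1,1).

Now H_k = ker ∂_k / im ∂_{k+1}, so:

  H_0: rank C_0 − rank ∂_1 = 6 − 5 = 1, and the invariant factors of ∂_1 are all 1, so H_0 = Z.
  H_1: rank ker ∂_1 − rank ∂_2 = (12 − 5) − 7 = 0, and the invariant factors of ∂_2 are all 1, so H_1 = 0.
  H_2: rank ker ∂_2 − rank ∂_3 = (8 − 7) − 0 = 1, and there is no ∂_3, so H_2 = Z.

As a check, the Euler characteristic is 6 − 12 + 8 = 2, which agrees with 1 − 0 + 1 = 2.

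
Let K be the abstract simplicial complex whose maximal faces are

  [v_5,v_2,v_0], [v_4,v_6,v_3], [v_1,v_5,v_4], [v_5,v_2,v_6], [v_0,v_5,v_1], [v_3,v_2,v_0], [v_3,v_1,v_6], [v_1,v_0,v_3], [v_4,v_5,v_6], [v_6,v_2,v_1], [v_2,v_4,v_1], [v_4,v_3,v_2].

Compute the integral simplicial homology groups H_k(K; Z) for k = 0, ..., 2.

Order the vertices as v_0 < v_1 < v_2 < v_3 < v_4 < v_5 < v_6. Listing each simplex with vertices in this order, K has dimension 2 with simplices:

  0-simplices (7): [v_0], [v_1], [v_2], [v_3], [v_4], [v_5], [v_6]
  1-simplices (18): (18 of them)
  2-simplices (12): (12 of them)

so the chain groups are C_0 ≅ Z^7, C_1 ≅ Z^18, C_2 ≅ Z^12.

The boundary map ∂_1: C_1 → C_0 sends each edge [p,q] (with p < q) to q − p.
This gives a 7×18 integer matrix of rank 6; reducing to Smith normal form yields diagonal entries (1,1,1,1,1,1).

The boundary map ∂_2: C_2 → C_1 maps a triangle to the signed sum of its edges. For instance
  ∂[v_4,v_5,v_6] = [v_5,v_6] − [v_4,v_6] + [v_4,v_5],
  ∂[v_0,v_1,v_5] = [v_1,v_5] − [v_0,v_5] + [v_0,v_1].
This gives a 18×12 integer matrix of rank 12; reducing to Smith normal form yields diagonal entries (1,1,1,1,1,1,1,1,1,1,1,2).

Reading off H_k = ker ∂_k / im ∂_{k+1}:

  H_0: rank C_0 − rank ∂_1 = 7 − 6 = 1, and the invariant factors of ∂_1 are all 1, so H_0 ≅ Z.
  H_1: rank ker ∂_1 − rank ∂_2 = (18 − 6) − 12 = 0, and ∂_2 has invariant factor 2 > 1, so H_1 ≅ Z/2.
  H_2: rank ker ∂_2 − rank ∂_3 = (12 − 12) − 0 = 0, and there is no ∂_3, so H_2 ≅ 0.

As a check, the Euler characteristic is 7 − 18 + 12 = 1, which agrees with 1 − 0 + 0 = 1.
(K is a triangulation of the real projective plane RP^2.)

H_0 ≅ Z,  H_1 ≅ Z/2,  H_2 = 0.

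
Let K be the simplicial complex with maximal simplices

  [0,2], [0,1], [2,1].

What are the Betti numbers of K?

Fix the vertex order 0 < 1 < 2 and write every simplex with vertices in increasing order. Then dim K = 1 and the simplices of K are:

  0-simplices (3): [0], [1], [2]
  1-simplices (3): [0,1], [0,2], [1,2]

giving chain groups C_0 ≅ Z^3, C_1 ≅ Z^3.

∂_1: C_1 → C_0 is given by ∂[p,q] = [q] − [p]. For instance
  ∂[0,2] = [2] − [0].
This gives a 3×3 integer matrix of rank 2; reducing to Smith normal form yields diagonal entries (1,1).

From H_k ≅ ker(∂_k) / im(∂_{k+1}) we obtain:

  H_0: rank C_0 − rank ∂_1 = 3 − 2 = 1, and the invariant factors of ∂_1 are all 1, so H_0 ≅ Z.
  H_1: rank ker ∂_1 − rank ∂_2 = (3 − 2) − 0 = 1, and there is no ∂_2, so H_1 ≅ Z.

(K is a triangulation of the circle S^1.)

Hence the Betti numbers are b_0 = 1, b_1 = 1.

b_0 = 1, b_1 = 1.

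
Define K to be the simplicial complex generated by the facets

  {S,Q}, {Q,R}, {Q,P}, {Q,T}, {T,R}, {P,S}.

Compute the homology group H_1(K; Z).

Order the vertices as P < Q < R < S < T. Listing each simplex with vertices in this order, K has dimension 1 with simplices:

  0-simplices (5): P, Q, R, S, T
  1-simplices (6): PQ, PS, QR, QS, QT, RT

giving chain groups C_0 ≅ Z^5, C_1 ≅ Z^6.

The boundary map ∂_1: C_1 → C_0 is given by ∂[p,q] = [q] − [p].
As a 5×6 matrix over Z this has rank 4, with invariant factors (1,1,1,1).

Reading off H_k = ker ∂_k / im ∂_{k+1}:

  H_1: rank ker ∂_1 − rank ∂_2 = (6 − 4) − 0 = 2, and there is no ∂_2, so H_1 = Z^2.

H_1 = Z^2.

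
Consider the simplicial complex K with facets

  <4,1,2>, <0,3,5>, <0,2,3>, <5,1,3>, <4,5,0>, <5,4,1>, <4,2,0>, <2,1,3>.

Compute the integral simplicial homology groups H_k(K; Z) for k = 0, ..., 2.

K has 6 vertices, 12 edges, 8 triangles.
rank ∂_0 = 0, rank ∂_1 = 5 ⇒ b_0 = 6 − 0 − 5 = 1; all invariant factors of ∂_1 are 1 so no torsion. So H_0 ≅ Z.
rank ∂_1 = 5, rank ∂_2 = 7 ⇒ b_1 = 12 − 5 − 7 = 0; all invariant factors of ∂_2 are 1 so no torsion. So H_1 ≅ 0.
rank ∂_2 = 7, rank ∂_3 = 0 ⇒ b_2 = 8 − 7 − 0 = 1. So H_2 ≅ Z.

H_0 = Z,  H_1 = 0,  H_2 = Z.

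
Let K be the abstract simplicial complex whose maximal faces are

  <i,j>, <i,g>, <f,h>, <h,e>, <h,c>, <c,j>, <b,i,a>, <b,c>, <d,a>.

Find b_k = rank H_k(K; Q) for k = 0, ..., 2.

b_0 = 1, b_1 = 1, b_2 = 0.

We work with the vertex ordering a < b < c < d < e < f < g < h < i < j. The simplices of K, each written with vertices in increasing order, are:

  0-simplices (10): a, b, c, d, e, f, g, h, i, j
  1-simplices (11): ab, ad, ai, bc, bi, ch, cj, eh, fh, gi, ij
  2-simplices (1): abi

so the chain groups are C_0 ≅ Z^10, C_1 ≅ Z^11, C_2 ≅ Z^1.

The boundary map ∂_1: C_1 → C_0 is given by ∂[p,q] = [q] − [p]. For instance
  ∂ij = j − i.
The 10×11 boundary matrix has rank 9 and Smith normal form diag(1,1,1,1,1,1,1,1,1).

Boundary ∂_2: C_2 → C_1 acts by ∂[p,q,r] = [q,r] − [p,r] + [p,q]. For instance
  ∂abi = bi − ai + ab.
As a 11×1 matrix over Z this has rank 1, with invariant factors (1).

Reading off H_k = ker ∂_k / im ∂_{k+1}:

  H_0: rank C_0 − rank ∂_1 = 10 − 9 = 1, and the invariant factors of ∂_1 are all 1, so H_0 = Z.
  H_1: rank ker ∂_1 − rank ∂_2 = (11 − 9) − 1 = 1, and the invariant factors of ∂_2 are all 1, so H_1 = Z.
  H_2: rank ker ∂_2 − rank ∂_3 = (1 − 1) − 0 = 0, and there is no ∂_3, so H_2 = 0.

Hence the Betti numbers are b_0 = 1, b_1 = 1, b_2 = 0.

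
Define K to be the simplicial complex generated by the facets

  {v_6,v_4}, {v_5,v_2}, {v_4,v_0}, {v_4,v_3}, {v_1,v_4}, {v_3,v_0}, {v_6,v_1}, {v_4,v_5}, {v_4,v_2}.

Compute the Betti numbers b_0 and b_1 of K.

Take the total order v_0 < v_1 < v_2 < v_3 < v_4 < v_5 < v_6 on the vertex set. Then K (dimension 1) consists of the simplices:

  0-simplices (7): [v_0], [v_1], [v_2], [v_3], [v_4], [v_5], [v_6]
  1-simplices (9): [v_0,v_3], [v_0,v_4], [v_1,v_4], [v_1,v_6], [v_2,v_4], [v_2,v_5], [v_3,v_4], [v_4,v_5], [v_4,v_6]

Hence C_0 ≅ Z^7, C_1 ≅ Z^9.

Boundary ∂_1: C_1 → C_0 maps an edge to its endpoints' difference, ∂[p,q] = q − p. For instance
  ∂[v_4,v_5] = [v_5] − [v_4].
The resulting 7×9 matrix has rank 6, and its Smith normal form has invariant factors (1,1,1,1,1,1).

Now H_k = ker ∂_k / im ∂_{k+1}, so:

  H_0: rank C_0 − rank ∂_1 = 7 − 6 = 1, and the invariant factors of ∂_1 are all 1, so H_0 = Z.
  H_1: rank ker ∂_1 − rank ∂_2 = (9 − 6) − 0 = 3, and there is no ∂_2, so H_1 = Z^3.

As a check, the Euler characteristic is 7 − 9 = -2, which agrees with 1 − 3 = -2.
(K is a triangulation of a wedge of 3 circles.)

Hence the Betti numbers are b_0 = 1, b_1 = 3.

b_0 = 1, b_1 = 3.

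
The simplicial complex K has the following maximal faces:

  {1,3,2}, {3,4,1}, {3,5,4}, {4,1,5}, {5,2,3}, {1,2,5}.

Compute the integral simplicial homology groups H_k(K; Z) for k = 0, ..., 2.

H_0 ≅ Z,  H_1 = 0,  H_2 ≅ Z.

Take the total order 1 < 2 < 3 < 4 < 5 on the vertex set. Then K (dimension 2) consists of the simplices:

  0-simplices (5): [1], [2], [3], [4], [5]
  1-simplices (9): [1,2], [1,3], [1,4], [1,5], [2,3], [2,5], [3,4], [3,5], [4,5]
  2-simplices (6): [1,2,3], [1,2,5], [1,3,4], [1,4,5], [2,3,5], [3,4,5]

Hence C_0 ≅ Z^5, C_1 ≅ Z^9, C_2 ≅ Z^6.

Boundary ∂_1: C_1 → C_0 maps an edge to its endpoints' difference, ∂[p,q] = q − p. For instance
  ∂[1,5] = [5] − [1].
The 5×9 boundary matrix has rank 4 and Smith normal form diag(1,1,1,1).

∂_2: C_2 → C_1 maps a triangle to the signed sum of its edges. For instance
  ∂[1,2,3] = [2,3] − [1,3] + [1,2],
  ∂[1,3,4] = [3,4] − [1,4] + [1,3].
The 9×6 boundary matrix has rank 5 and Smith normal form diag(1,1,1,1,1).

From H_k ≅ ker(∂_k) / im(∂_{k+1}) we obtain:

  H_0: rank C_0 − rank ∂_1 = 5 − 4 = 1, and the invariant factors of ∂_1 are all 1, so H_0 = Z.
  H_1: rank ker ∂_1 − rank ∂_2 = (9 − 4) − 5 = 0, and the invariant factors of ∂_2 are all 1, so H_1 = 0.
  H_2: rank ker ∂_2 − rank ∂_3 = (6 − 5) − 0 = 1, and there is no ∂_3, so H_2 = Z.

As a check, the Euler characteristic is 5 − 9 + 6 = 2, which agrees with 1 − 0 + 1 = 2.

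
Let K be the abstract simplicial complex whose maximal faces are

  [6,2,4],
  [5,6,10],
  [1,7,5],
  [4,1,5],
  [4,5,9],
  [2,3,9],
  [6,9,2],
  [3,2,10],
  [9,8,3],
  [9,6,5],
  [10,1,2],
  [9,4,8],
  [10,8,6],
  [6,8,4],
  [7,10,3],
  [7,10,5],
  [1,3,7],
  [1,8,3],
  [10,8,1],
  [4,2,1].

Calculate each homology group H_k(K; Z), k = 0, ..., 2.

Fix the vertex order 1 < 2 < 3 < 4 < 5 < 6 < 7 < 8 < 9 < 10 and write every simplex with vertices in increasing order. Then dim K = 2 and the simplices of K are:

  0-simplices (10): [1], [2], [3], [4], [5], [6], [7], [8], [9], [10]
  1-simplices (30): (30 of them)
  2-simplices (20): (20 of them)

so the chain groups are C_0 ≅ Z^10, C_1 ≅ Z^30, C_2 ≅ Z^20.

Boundary ∂_1: C_1 → C_0 sends each edge [p,q] (with p < q) to q − p. For instance
  ∂[2,6] = [6] − [2].
As a 10×30 matrix over Z this has rank 9, with invariant factors (1,1,1,1,1,1,1,1,1).

∂_2: C_2 → C_1 sends each 2-simplex [p,q,r] to [q,r] − [p,r] + [p,q]. For instance
  ∂[5,6,10] = [6,10] − [5,10] + [5,6],
  ∂[4,6,8] = [6,8] − [4,8] + [4,6].
The 30×20 boundary matrix has rank 20 and Smith normal form diag(1,1,1,1,1,1,1,1,1,1,1,1,1,1,1,1,1,1,1,2).

From H_k ≅ ker(∂_k) / im(∂_{k+1}) we obtain:

  H_0: rank C_0 − rank ∂_1 = 10 − 9 = 1, and the invariant factors of ∂_1 are all 1, so H_0 ≅ Z.
  H_1: rank ker ∂_1 − rank ∂_2 = (30 − 9) − 20 = 1, and ∂_2 has invariant factor 2 > 1, so H_1 ≅ Z ⊕ Z/2Z.
  H_2: rank ker ∂_2 − rank ∂_3 = (20 − 20) − 0 = 0, and there is no ∂_3, so H_2 ≅ 0.

H_0 = Z,  H_1 = Z ⊕ Z/2Z,  H_2 = 0.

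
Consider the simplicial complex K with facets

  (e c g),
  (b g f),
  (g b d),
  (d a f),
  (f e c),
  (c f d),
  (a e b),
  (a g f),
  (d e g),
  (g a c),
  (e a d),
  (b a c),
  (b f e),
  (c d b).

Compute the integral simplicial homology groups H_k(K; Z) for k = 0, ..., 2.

H_0 = Z,  H_1 = Z^2,  H_2 = Z.

Fix the vertex order a < b < c < d < e < f < g and write every simplex with vertices in increasing order. Then dim K = 2 and the simplices of K are:

  0-simplices (7): a, b, c, d, e, f, g
  1-simplices (21): ab, ac, ad, ae, af, ag, bc, bd, be, bf, bg, cd, ce, cf, cg, de, df, dg, ef, eg, fg
  2-simplices (14): abc, abe, acg, ade, adf, afg, bcd, bdg, bef, bfg, cdf, cef, ceg, deg

giving chain groups C_0 ≅ Z^7, C_1 ≅ Z^21, C_2 ≅ Z^14.

The boundary map ∂_1: C_1 → C_0 is given by ∂[p,q] = [q] − [p]. For instance
  ∂df = f − d.
This gives a 7×21 integer matrix of rank 6; reducing to Smith normal form yields diagonal entries (1,1,1,1,1,1).

The boundary map ∂_2: C_2 → C_1 acts by ∂[p,q,r] = [q,r] − [p,r] + [p,q]. For instance
  ∂adf = df − af + ad,
  ∂deg = eg − dg + de.
This gives a 21×14 integer matrix of rank 13; reducing to Smith normal form yields diagonal entries (1,1,1,1,1,1,1,1,1,1,1,1,1).

Now H_k = ker ∂_k / im ∂_{k+1}, so:

  H_0: rank C_0 − rank ∂_1 = 7 − 6 = 1, and the invariant factors of ∂_1 are all 1, so H_0 = Z.
  H_1: rank ker ∂_1 − rank ∂_2 = (21 − 6) − 13 = 2, and the invariant factors of ∂_2 are all 1, so H_1 = Z^2.
  H_2: rank ker ∂_2 − rank ∂_3 = (14 − 13) − 0 = 1, and there is no ∂_3, so H_2 = Z.

(K is a triangulation of the torus T^2.)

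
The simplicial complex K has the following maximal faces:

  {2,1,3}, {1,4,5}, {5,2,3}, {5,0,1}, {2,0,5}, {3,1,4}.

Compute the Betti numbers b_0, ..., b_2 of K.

b_0 = 1, b_1 = 1, b_2 = 0.

Fix the vertex order 0 < 1 < 2 < 3 < 4 < 5 and write every simplex with vertices in increasing order. Then dim K = 2 and the simplices of K are:

  0-simplices (6): [0], [1], [2], [3], [4], [5]
  1-simplices (12): [0,1], [0,2], [0,5], [1,2], [1,3], [1,4], [1,5], [2,3], [2,5], [3,4], [3,5], [4,5]
  2-simplices (6): [0,1,5], [0,2,5], [1,2,3], [1,3,4], [1,4,5], [2,3,5]

Hence C_0 ≅ Z^6, C_1 ≅ Z^12, C_2 ≅ Z^6.

∂_1: C_1 → C_0 maps an edge to its endpoints' difference, ∂[p,q] = q − p.
The 6×12 boundary matrix has rank 5 and Smith normal form diag(1,1,1,1,1).

Boundary ∂_2: C_2 → C_1 acts by ∂[p,q,r] = [q,r] − [p,r] + [p,q]. For instance
  ∂[1,3,4] = [3,4] − [1,4] + [1,3],
  ∂[2,3,5] = [3,5] − [2,5] + [2,3].
This gives a 12×6 integer matrix of rank 6; reducing to Smith normal form yields diagonal entries (1,1,1,1,1,1).

Computing H_k = (kernel of ∂_k) / (image of ∂_{k+1}):

  H_0: rank C_0 − rank ∂_1 = 6 − 5 = 1, and the invariant factors of ∂_1 are all 1, so H_0 ≅ Z.
  H_1: rank ker ∂_1 − rank ∂_2 = (12 − 5) − 6 = 1, and the invariant factors of ∂_2 are all 1, so H_1 ≅ Z.
  H_2: rank ker ∂_2 − rank ∂_3 = (6 − 6) − 0 = 0, and there is no ∂_3, so H_2 ≅ 0.

(K is a triangulation of the cylinder S^1 x I.)

Hence the Betti numbers are b_0 = 1, b_1 = 1, b_2 = 0.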